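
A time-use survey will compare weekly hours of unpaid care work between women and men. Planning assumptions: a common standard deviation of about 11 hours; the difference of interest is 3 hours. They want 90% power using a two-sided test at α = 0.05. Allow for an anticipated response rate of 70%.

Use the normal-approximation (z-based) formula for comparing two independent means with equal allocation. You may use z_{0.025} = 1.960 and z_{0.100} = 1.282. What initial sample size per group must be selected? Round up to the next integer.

n = (z_{α/2} + z_β)² · (σ₁² + σ₂²) / δ²
  = (1.960 + 1.282)² · (2·11² = 242) / 3²
  = 10.5106 · 242 / 9
  = 282.62
Adjust for 70% response: 282.62 / 0.70 = 403.74.
Round up → n = 404 per group.

n = 404 per group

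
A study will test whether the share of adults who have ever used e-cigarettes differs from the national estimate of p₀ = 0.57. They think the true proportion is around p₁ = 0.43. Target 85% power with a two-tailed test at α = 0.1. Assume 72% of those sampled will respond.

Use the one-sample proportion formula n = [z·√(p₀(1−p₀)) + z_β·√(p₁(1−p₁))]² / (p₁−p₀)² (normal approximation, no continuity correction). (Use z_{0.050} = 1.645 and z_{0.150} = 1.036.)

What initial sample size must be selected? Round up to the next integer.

n = [z_{α/2}·√(p₀q₀) + z_β·√(p₁q₁)]² / (p₁ − p₀)²
  = [1.645·√(0.57·0.43) + 1.036·√(0.43·0.57)]² / (-0.14)²
  = [1.645·0.4951 + 1.036·0.4951]² / 0.0196
  = [1.3273]² / 0.0196
  = 89.88
Adjust for 72% response: 89.88 / 0.72 = 124.84.
Round up → n = 125.

n = 125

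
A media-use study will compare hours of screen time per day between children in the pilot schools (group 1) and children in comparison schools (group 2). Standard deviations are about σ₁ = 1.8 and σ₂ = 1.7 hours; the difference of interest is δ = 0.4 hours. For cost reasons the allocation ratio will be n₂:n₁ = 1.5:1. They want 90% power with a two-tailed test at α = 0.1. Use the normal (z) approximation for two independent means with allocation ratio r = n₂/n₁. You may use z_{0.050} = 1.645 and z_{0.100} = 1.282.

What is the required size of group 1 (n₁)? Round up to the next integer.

n₁ = (z_{α/2} + z_β)² · (σ₁² + σ₂²/r) / δ²
   = (1.645 + 1.282)² · (1.8² + 1.7²/1.5) / 0.4²
   = 8.5673 · (3.24 + 1.9267) / 0.16
   = 8.5673 · 5.1667 / 0.16
   = 276.65
Round up → n₁ = 277; n₂ = r·n₁ = 1.5 × 277 = 416.

n₁ = 277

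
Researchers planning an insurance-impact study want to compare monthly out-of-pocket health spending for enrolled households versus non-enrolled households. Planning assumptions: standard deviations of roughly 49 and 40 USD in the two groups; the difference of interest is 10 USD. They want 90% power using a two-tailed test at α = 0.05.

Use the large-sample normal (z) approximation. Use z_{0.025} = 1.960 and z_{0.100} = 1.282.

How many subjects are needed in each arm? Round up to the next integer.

n = (z_{α/2} + z_β)² · (σ₁² + σ₂²) / δ²
  = (1.960 + 1.282)² · (49² + 40² = 4001) / 10²
  = 10.5106 · 4001 / 100
  = 420.53
Round up → n = 421 per group.

n = 421 per group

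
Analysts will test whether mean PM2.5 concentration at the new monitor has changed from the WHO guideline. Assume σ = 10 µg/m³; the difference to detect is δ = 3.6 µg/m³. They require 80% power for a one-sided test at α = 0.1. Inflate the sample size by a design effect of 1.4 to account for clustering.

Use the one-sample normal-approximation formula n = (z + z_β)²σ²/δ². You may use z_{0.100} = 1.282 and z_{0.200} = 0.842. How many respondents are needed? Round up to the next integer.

n = 49

n = (z_α + z_β)² · σ² / δ²
  = (1.282 + 0.842)² · 10² / 3.6²
  = 4.5114 · 100 / 12.96
  = 34.81
Design effect: 1.4 × 34.81 = 48.73.
Round up → n = 49.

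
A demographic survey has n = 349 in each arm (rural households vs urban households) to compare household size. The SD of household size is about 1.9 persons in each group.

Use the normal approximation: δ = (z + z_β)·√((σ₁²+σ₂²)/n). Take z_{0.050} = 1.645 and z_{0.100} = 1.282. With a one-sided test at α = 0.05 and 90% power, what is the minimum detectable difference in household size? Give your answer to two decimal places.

Minimum detectable difference ≈ 0.42 persons

δ = (z_α + z_β) · √((σ₁²+σ₂²)/n)
  = (1.645 + 1.282) · √(7.22/349)
  = 2.927 · √0.02069
  = 2.927 · 0.1438
  = 0.4210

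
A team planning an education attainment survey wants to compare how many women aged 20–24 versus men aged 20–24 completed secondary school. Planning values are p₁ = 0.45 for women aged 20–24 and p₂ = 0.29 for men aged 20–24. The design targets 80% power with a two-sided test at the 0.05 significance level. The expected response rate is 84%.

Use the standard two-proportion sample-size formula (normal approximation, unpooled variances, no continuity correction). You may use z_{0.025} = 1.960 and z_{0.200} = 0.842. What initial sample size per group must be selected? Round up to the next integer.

n = (z_{α/2} + z_β)² · [p₁(1−p₁) + p₂(1−p₂)] / (p₁ − p₂)²
  = (1.960 + 0.842)² · (0.45·0.55 + 0.29·0.71) / (0.16)²
  = (2.802)² · (0.2475 + 0.2059) / 0.0256
  = 7.8512 · 0.4534 / 0.0256
  = 139.05
Adjust for 84% response: 139.05 / 0.84 = 165.54.
Round up → n = 166 per group.

n = 166 per group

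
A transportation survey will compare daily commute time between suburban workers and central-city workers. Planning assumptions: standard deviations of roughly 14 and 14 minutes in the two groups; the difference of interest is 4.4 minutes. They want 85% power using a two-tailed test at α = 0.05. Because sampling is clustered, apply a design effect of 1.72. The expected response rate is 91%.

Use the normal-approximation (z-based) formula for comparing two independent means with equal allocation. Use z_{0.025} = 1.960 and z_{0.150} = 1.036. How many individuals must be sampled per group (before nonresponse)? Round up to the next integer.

n = (z_{α/2} + z_β)² · (σ₁² + σ₂²) / δ²
  = (1.960 + 1.036)² · (14² + 14² = 392) / 4.4²
  = 8.9760 · 392 / 19.36
  = 181.75
Design effect: 1.72 × 181.75 = 312.60.
Adjust for 91% response: 312.60 / 0.91 = 343.52.
Round up → n = 344 per group.

n = 344 per group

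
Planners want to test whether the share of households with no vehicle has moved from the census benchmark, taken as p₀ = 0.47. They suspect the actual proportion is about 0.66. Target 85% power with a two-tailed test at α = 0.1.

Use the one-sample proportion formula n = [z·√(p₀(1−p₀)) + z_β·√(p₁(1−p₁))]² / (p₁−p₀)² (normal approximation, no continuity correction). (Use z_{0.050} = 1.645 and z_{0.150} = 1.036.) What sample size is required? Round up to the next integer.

n = 48

n = [z_{α/2}·√(p₀q₀) + z_β·√(p₁q₁)]² / (p₁ − p₀)²
  = [1.645·√(0.47·0.53) + 1.036·√(0.66·0.34)]² / (0.19)²
  = [1.645·0.4991 + 1.036·0.4737]² / 0.0361
  = [1.3118]² / 0.0361
  = 47.67
Round up → n = 48.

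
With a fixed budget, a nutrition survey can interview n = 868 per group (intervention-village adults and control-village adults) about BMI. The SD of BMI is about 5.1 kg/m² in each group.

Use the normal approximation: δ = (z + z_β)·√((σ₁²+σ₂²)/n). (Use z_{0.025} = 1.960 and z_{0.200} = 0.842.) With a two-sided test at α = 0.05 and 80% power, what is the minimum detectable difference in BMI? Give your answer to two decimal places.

Minimum detectable difference ≈ 0.69 kg/m²

δ = (z_{α/2} + z_β) · √((σ₁²+σ₂²)/n)
  = (1.960 + 0.842) · √(52.02/868)
  = 2.802 · √0.05993
  = 2.802 · 0.2448
  = 0.6860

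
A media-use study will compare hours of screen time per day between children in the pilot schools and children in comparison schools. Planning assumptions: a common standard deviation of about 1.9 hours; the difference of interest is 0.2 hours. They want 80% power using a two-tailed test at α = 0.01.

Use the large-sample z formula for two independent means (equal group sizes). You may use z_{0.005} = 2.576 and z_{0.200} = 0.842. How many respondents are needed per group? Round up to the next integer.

n = (z_{α/2} + z_β)² · (σ₁² + σ₂²) / δ²
  = (2.576 + 0.842)² · (2·1.9² = 7.22) / 0.2²
  = 11.6827 · 7.22 / 0.04
  = 2108.73
Round up → n = 2109 per group.

n = 2109 per group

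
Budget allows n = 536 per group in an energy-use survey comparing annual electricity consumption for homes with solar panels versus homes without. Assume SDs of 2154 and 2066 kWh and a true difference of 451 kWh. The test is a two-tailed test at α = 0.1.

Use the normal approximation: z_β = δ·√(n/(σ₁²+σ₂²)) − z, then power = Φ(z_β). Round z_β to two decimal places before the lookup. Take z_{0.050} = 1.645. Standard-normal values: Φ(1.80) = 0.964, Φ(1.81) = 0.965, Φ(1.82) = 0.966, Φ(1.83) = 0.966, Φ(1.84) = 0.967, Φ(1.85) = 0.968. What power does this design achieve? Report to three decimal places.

Power ≈ 0.968

z_β = δ·√(n/(σ₁²+σ₂²)) − z_{α/2}
    = 451 · √(536/8908072) − 1.645
    = 451 · 0.00776 − 1.645
    = 3.4984 − 1.645 = 1.8534 → 1.85
Power = Φ(1.85) = 0.968.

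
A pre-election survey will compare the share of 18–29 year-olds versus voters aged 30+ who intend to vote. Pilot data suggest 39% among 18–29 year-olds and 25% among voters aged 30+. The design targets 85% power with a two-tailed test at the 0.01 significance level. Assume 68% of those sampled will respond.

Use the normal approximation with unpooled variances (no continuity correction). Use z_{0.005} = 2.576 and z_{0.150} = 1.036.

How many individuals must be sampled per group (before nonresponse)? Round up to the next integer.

n = 417 per group

n = (z_{α/2} + z_β)² · [p₁(1−p₁) + p₂(1−p₂)] / (p₁ − p₂)²
  = (2.576 + 1.036)² · (0.39·0.61 + 0.25·0.75) / (0.14)²
  = (3.612)² · (0.2379 + 0.1875) / 0.0196
  = 13.0465 · 0.4254 / 0.0196
  = 283.16
Adjust for 68% response: 283.16 / 0.68 = 416.42.
Round up → n = 417 per group.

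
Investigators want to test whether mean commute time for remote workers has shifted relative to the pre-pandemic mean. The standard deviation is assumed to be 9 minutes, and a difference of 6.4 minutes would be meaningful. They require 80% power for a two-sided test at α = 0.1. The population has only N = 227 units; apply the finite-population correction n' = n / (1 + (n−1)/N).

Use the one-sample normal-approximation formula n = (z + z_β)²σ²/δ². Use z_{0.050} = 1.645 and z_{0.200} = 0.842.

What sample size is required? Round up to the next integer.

n = (z_{α/2} + z_β)² · σ² / δ²
  = (1.645 + 0.842)² · 9² / 6.4²
  = 6.1852 · 81 / 40.96
  = 12.23
Finite-population correction (N = 227): 12.23 / (1 + (12.23 − 1)/227) = 11.65.
Round up → n = 12.

n = 12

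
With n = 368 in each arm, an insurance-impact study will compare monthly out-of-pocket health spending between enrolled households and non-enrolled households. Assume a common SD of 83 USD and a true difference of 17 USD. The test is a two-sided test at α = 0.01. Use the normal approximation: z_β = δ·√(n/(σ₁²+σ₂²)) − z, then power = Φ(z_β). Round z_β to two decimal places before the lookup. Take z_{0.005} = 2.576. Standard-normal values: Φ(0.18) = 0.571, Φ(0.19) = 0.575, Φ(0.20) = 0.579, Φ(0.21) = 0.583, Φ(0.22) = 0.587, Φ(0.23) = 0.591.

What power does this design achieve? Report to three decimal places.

z_β = δ·√(n/(σ₁²+σ₂²)) − z_{α/2}
    = 17 · √(368/13778) − 2.576
    = 17 · 0.16343 − 2.576
    = 2.7783 − 2.576 = 0.2023 → 0.20
Power = Φ(0.20) = 0.579.

Power ≈ 0.579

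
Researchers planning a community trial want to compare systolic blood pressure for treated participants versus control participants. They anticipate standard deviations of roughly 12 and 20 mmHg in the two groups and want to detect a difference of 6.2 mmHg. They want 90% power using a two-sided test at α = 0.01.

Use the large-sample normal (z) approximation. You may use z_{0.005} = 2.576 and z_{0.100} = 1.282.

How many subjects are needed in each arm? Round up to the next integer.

n = (z_{α/2} + z_β)² · (σ₁² + σ₂²) / δ²
  = (2.576 + 1.282)² · (12² + 20² = 544) / 6.2²
  = 14.8842 · 544 / 38.44
  = 210.64
Round up → n = 211 per group.

n = 211 per group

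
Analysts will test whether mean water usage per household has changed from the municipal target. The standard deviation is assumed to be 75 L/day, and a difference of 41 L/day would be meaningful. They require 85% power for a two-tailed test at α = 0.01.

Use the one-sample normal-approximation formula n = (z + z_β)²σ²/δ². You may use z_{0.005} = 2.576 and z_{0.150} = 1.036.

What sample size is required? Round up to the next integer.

n = (z_{α/2} + z_β)² · σ² / δ²
  = (2.576 + 1.036)² · 75² / 41²
  = 13.0465 · 5625 / 1681
  = 43.66
Round up → n = 44.

n = 44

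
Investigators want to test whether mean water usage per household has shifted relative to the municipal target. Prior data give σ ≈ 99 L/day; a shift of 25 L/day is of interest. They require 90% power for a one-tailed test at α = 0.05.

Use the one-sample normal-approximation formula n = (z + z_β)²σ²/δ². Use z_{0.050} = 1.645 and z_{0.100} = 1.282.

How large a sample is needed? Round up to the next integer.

n = 135

n = (z_α + z_β)² · σ² / δ²
  = (1.645 + 1.282)² · 99² / 25²
  = 8.5673 · 9801 / 625
  = 134.35
Round up → n = 135.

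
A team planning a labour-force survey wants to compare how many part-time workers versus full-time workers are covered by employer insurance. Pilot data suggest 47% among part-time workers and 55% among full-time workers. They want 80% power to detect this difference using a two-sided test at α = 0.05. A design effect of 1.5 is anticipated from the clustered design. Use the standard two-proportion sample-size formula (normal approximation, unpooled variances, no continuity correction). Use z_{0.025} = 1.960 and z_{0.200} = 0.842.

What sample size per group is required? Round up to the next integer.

n = (z_{α/2} + z_β)² · [p₁(1−p₁) + p₂(1−p₂)] / (p₁ − p₂)²
  = (1.960 + 0.842)² · (0.47·0.53 + 0.55·0.45) / (-0.08)²
  = (2.802)² · (0.2491 + 0.2475) / 0.0064
  = 7.8512 · 0.4966 / 0.0064
  = 609.20
Design effect: 1.5 × 609.20 = 913.81.
Round up → n = 914 per group.

n = 914 per group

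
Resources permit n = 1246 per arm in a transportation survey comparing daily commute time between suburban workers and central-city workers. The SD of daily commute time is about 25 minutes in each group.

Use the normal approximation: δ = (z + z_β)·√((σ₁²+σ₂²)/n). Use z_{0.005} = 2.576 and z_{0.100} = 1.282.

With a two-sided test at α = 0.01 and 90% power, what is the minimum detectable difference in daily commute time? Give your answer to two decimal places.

δ = (z_{α/2} + z_β) · √((σ₁²+σ₂²)/n)
  = (2.576 + 1.282) · √(1250/1246)
  = 3.858 · √1.0032
  = 3.858 · 1.0016
  = 3.8642

Minimum detectable difference ≈ 3.86 minutes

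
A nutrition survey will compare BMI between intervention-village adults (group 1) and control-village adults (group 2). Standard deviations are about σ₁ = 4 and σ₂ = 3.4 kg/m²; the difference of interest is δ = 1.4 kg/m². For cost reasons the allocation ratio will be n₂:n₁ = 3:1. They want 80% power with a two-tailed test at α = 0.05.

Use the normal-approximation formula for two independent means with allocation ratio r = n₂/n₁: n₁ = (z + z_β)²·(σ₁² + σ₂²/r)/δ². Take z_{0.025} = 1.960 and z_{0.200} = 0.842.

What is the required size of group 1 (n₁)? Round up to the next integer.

n₁ = (z_{α/2} + z_β)² · (σ₁² + σ₂²/r) / δ²
   = (1.960 + 0.842)² · (4² + 3.4²/3) / 1.4²
   = 7.8512 · (16 + 3.8533) / 1.96
   = 7.8512 · 19.8533 / 1.96
   = 79.53
Round up → n₁ = 80; n₂ = r·n₁ = 3 × 80 = 240.

n₁ = 80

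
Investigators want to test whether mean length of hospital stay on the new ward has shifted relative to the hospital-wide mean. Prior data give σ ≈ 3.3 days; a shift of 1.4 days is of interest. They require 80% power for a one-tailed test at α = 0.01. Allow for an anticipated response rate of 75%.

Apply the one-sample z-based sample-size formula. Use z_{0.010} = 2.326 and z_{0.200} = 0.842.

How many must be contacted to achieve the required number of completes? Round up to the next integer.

n = (z_α + z_β)² · σ² / δ²
  = (2.326 + 0.842)² · 3.3² / 1.4²
  = 10.0362 · 10.89 / 1.96
  = 55.76
Adjust for 75% response: 55.76 / 0.75 = 74.35.
Round up → n = 75.

n = 75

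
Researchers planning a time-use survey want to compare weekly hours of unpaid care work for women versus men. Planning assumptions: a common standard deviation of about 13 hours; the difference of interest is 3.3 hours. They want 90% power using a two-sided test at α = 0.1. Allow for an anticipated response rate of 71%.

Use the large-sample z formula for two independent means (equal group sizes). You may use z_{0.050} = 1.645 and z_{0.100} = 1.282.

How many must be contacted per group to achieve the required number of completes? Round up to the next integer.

n = 375 per group

n = (z_{α/2} + z_β)² · (σ₁² + σ₂²) / δ²
  = (1.645 + 1.282)² · (2·13² = 338) / 3.3²
  = 8.5673 · 338 / 10.89
  = 265.91
Adjust for 71% response: 265.91 / 0.71 = 374.52.
Round up → n = 375 per group.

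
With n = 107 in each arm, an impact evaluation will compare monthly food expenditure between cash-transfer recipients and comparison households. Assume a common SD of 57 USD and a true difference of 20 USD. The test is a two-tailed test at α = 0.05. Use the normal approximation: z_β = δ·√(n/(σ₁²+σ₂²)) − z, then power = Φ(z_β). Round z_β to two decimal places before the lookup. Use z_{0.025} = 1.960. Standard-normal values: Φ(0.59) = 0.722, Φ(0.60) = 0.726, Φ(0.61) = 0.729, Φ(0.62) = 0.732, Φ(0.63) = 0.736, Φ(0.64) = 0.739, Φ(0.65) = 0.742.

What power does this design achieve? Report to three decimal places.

z_β = δ·√(n/(σ₁²+σ₂²)) − z_{α/2}
    = 20 · √(107/6498) − 1.960
    = 20 · 0.12832 − 1.960
    = 2.5664 − 1.960 = 0.6064 → 0.61
Power = Φ(0.61) = 0.729.

Power ≈ 0.729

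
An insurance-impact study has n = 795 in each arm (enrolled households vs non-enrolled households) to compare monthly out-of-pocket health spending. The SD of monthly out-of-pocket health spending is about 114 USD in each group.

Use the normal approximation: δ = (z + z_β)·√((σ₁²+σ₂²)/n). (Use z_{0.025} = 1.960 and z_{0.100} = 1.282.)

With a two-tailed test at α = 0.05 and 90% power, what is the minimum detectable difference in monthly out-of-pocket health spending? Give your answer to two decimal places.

δ = (z_{α/2} + z_β) · √((σ₁²+σ₂²)/n)
  = (1.960 + 1.282) · √(25992/795)
  = 3.242 · √32.6943
  = 3.242 · 5.7179
  = 18.5374

Minimum detectable difference ≈ 18.54 USD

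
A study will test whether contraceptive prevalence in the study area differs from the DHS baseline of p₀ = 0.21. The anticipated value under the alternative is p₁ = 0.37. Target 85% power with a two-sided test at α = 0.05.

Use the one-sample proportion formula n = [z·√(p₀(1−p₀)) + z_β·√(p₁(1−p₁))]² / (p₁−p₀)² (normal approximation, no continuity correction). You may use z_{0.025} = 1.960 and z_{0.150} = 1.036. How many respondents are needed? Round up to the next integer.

n = [z_{α/2}·√(p₀q₀) + z_β·√(p₁q₁)]² / (p₁ − p₀)²
  = [1.960·√(0.21·0.79) + 1.036·√(0.37·0.63)]² / (0.16)²
  = [1.960·0.4073 + 1.036·0.4828]² / 0.0256
  = [1.2985]² / 0.0256
  = 65.86
Round up → n = 66.

n = 66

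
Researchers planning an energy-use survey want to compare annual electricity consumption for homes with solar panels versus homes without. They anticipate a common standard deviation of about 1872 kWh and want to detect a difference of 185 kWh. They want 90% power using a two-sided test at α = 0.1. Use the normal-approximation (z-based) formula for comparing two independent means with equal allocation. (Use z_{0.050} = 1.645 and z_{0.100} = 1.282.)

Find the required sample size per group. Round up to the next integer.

n = 1755 per group

n = (z_{α/2} + z_β)² · (σ₁² + σ₂²) / δ²
  = (1.645 + 1.282)² · (2·1872² = 7008768) / 185²
  = 8.5673 · 7008768 / 34225
  = 1754.46
Round up → n = 1755 per group.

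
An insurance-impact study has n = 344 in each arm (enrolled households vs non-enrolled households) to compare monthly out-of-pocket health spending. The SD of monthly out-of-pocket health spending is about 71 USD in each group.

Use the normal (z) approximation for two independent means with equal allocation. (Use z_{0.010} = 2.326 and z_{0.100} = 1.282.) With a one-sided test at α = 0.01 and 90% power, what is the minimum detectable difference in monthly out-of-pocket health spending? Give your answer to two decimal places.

Minimum detectable difference ≈ 19.53 USD

δ = (z_α + z_β) · √((σ₁²+σ₂²)/n)
  = (2.326 + 1.282) · √(10082/344)
  = 3.608 · √29.3081
  = 3.608 · 5.4137
  = 19.5326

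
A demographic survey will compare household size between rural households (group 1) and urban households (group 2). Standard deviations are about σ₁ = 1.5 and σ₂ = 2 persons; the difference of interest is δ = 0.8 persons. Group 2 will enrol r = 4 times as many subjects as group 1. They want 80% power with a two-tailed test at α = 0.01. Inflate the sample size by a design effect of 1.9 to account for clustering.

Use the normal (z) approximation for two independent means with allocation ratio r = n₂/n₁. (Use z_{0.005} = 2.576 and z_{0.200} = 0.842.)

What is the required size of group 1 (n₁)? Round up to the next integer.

n₁ = (z_{α/2} + z_β)² · (σ₁² + σ₂²/r) / δ²
   = (2.576 + 0.842)² · (1.5² + 2²/4) / 0.8²
   = 11.6827 · (2.25 + 1) / 0.64
   = 11.6827 · 3.25 / 0.64
   = 59.33
Design effect: 1.9 × 59.33 = 112.72.
Round up → n₁ = 113; n₂ = r·n₁ = 4 × 113 = 452.

n₁ = 113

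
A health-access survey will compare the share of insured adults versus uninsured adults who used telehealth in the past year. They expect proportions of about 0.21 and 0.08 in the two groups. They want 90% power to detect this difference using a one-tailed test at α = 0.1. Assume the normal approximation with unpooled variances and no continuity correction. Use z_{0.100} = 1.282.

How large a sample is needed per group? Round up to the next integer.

n = (z_α + z_β)² · [p₁(1−p₁) + p₂(1−p₂)] / (p₁ − p₂)²
  = (1.282 + 1.282)² · (0.21·0.79 + 0.08·0.92) / (0.13)²
  = (2.564)² · (0.1659 + 0.0736) / 0.0169
  = 6.5741 · 0.2395 / 0.0169
  = 93.17
Round up → n = 94 per group.

n = 94 per group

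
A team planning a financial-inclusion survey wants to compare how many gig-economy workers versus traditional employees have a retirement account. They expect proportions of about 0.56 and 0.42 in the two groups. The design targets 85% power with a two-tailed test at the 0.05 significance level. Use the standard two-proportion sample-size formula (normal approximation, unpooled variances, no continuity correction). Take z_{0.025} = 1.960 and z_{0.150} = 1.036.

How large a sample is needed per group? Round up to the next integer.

n = 225 per group

n = (z_{α/2} + z_β)² · [p₁(1−p₁) + p₂(1−p₂)] / (p₁ − p₂)²
  = (1.960 + 1.036)² · (0.56·0.44 + 0.42·0.58) / (0.14)²
  = (2.996)² · (0.2464 + 0.2436) / 0.0196
  = 8.9760 · 0.4900 / 0.0196
  = 224.40
Round up → n = 225 per group.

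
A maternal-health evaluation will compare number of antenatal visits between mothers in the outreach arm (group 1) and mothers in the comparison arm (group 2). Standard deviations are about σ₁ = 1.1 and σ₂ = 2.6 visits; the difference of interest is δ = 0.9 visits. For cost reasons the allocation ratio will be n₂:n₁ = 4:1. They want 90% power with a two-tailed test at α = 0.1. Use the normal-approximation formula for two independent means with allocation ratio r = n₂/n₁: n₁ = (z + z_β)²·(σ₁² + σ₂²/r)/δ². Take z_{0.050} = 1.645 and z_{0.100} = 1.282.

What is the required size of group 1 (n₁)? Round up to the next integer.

n₁ = 31

n₁ = (z_{α/2} + z_β)² · (σ₁² + σ₂²/r) / δ²
   = (1.645 + 1.282)² · (1.1² + 2.6²/4) / 0.9²
   = 8.5673 · (1.21 + 1.69) / 0.81
   = 8.5673 · 2.9 / 0.81
   = 30.67
Round up → n₁ = 31; n₂ = r·n₁ = 4 × 31 = 124.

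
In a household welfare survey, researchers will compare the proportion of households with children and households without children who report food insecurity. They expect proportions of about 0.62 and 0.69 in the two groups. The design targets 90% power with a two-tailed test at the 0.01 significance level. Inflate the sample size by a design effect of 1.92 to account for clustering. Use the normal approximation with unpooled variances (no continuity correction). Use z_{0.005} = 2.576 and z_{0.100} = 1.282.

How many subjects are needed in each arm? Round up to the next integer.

n = (z_{α/2} + z_β)² · [p₁(1−p₁) + p₂(1−p₂)] / (p₁ − p₂)²
  = (2.576 + 1.282)² · (0.62·0.38 + 0.69·0.31) / (-0.07)²
  = (3.858)² · (0.2356 + 0.2139) / 0.0049
  = 14.8842 · 0.4495 / 0.0049
  = 1365.39
Design effect: 1.92 × 1365.39 = 2621.56.
Round up → n = 2622 per group.

n = 2622 per group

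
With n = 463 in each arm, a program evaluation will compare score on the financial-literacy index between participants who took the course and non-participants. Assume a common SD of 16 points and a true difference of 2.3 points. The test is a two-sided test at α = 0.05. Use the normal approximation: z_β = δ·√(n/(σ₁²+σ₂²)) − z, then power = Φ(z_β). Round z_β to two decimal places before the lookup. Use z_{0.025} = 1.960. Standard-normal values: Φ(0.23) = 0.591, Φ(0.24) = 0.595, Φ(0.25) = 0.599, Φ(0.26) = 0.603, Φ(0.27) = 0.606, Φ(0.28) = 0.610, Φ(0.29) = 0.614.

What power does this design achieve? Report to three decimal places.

Power ≈ 0.591

z_β = δ·√(n/(σ₁²+σ₂²)) − z_{α/2}
    = 2.3 · √(463/512) − 1.960
    = 2.3 · 0.95095 − 1.960
    = 2.1872 − 1.960 = 0.2272 → 0.23
Power = Φ(0.23) = 0.591.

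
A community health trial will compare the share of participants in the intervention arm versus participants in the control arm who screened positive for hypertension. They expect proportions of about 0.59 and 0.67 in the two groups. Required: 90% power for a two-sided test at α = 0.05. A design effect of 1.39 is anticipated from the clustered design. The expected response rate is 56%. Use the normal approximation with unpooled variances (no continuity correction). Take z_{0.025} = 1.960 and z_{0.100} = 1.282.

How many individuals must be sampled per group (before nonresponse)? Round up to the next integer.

n = 1888 per group

n = (z_{α/2} + z_β)² · [p₁(1−p₁) + p₂(1−p₂)] / (p₁ − p₂)²
  = (1.960 + 1.282)² · (0.59·0.41 + 0.67·0.33) / (-0.08)²
  = (3.242)² · (0.2419 + 0.2211) / 0.0064
  = 10.5106 · 0.4630 / 0.0064
  = 760.37
Design effect: 1.39 × 760.37 = 1056.92.
Adjust for 56% response: 1056.92 / 0.56 = 1887.36.
Round up → n = 1888 per group.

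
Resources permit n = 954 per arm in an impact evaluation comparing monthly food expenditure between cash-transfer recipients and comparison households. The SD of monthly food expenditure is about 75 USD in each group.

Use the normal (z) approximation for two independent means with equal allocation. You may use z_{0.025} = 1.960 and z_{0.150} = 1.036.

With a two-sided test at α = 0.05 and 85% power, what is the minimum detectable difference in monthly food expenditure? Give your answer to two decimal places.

Minimum detectable difference ≈ 10.29 USD

δ = (z_{α/2} + z_β) · √((σ₁²+σ₂²)/n)
  = (1.960 + 1.036) · √(11250/954)
  = 2.996 · √11.7925
  = 2.996 · 3.4340
  = 10.2883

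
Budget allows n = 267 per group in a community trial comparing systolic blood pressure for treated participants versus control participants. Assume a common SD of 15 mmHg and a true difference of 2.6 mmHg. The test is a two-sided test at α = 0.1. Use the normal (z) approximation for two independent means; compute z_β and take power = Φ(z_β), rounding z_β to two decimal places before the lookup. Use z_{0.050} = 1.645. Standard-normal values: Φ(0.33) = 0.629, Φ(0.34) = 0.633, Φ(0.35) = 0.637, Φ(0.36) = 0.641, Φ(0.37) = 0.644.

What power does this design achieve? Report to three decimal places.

Power ≈ 0.641

z_β = δ·√(n/(σ₁²+σ₂²)) − z_{α/2}
    = 2.6 · √(267/450) − 1.645
    = 2.6 · 0.77028 − 1.645
    = 2.0027 − 1.645 = 0.3577 → 0.36
Power = Φ(0.36) = 0.641.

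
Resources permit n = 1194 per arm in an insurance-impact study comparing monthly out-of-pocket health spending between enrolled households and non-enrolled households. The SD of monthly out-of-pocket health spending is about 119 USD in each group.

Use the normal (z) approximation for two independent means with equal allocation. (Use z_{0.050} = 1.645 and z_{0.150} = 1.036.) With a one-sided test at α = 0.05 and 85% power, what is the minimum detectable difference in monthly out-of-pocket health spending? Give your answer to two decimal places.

Minimum detectable difference ≈ 13.06 USD

δ = (z_α + z_β) · √((σ₁²+σ₂²)/n)
  = (1.645 + 1.036) · √(28322/1194)
  = 2.681 · √23.7203
  = 2.681 · 4.8703
  = 13.0574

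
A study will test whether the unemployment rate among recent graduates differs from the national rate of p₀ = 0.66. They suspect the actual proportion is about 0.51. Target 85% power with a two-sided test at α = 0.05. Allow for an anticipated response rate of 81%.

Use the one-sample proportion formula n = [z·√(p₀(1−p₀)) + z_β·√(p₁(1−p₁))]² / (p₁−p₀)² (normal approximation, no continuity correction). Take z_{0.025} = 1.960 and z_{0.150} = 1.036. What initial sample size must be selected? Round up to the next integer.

n = [z_{α/2}·√(p₀q₀) + z_β·√(p₁q₁)]² / (p₁ − p₀)²
  = [1.960·√(0.66·0.34) + 1.036·√(0.51·0.49)]² / (-0.15)²
  = [1.960·0.4737 + 1.036·0.4999]² / 0.0225
  = [1.4464]² / 0.0225
  = 92.98
Adjust for 81% response: 92.98 / 0.81 = 114.79.
Round up → n = 115.

n = 115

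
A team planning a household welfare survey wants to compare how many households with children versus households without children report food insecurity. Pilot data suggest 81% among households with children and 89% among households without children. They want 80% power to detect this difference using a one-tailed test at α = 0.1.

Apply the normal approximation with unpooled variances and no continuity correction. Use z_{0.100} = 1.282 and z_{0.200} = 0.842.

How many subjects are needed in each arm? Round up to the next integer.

n = 178 per group

n = (z_α + z_β)² · [p₁(1−p₁) + p₂(1−p₂)] / (p₁ − p₂)²
  = (1.282 + 0.842)² · (0.81·0.19 + 0.89·0.11) / (-0.08)²
  = (2.124)² · (0.1539 + 0.0979) / 0.0064
  = 4.5114 · 0.2518 / 0.0064
  = 177.49
Round up → n = 178 per group.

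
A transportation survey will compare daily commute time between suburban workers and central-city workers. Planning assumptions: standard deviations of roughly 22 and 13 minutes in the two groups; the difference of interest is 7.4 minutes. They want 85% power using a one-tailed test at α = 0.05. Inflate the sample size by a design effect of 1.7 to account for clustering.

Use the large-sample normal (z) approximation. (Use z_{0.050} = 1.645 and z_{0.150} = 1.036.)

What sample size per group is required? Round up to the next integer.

n = (z_α + z_β)² · (σ₁² + σ₂²) / δ²
  = (1.645 + 1.036)² · (22² + 13² = 653) / 7.4²
  = 7.1878 · 653 / 54.76
  = 85.71
Design effect: 1.7 × 85.71 = 145.71.
Round up → n = 146 per group.

n = 146 per group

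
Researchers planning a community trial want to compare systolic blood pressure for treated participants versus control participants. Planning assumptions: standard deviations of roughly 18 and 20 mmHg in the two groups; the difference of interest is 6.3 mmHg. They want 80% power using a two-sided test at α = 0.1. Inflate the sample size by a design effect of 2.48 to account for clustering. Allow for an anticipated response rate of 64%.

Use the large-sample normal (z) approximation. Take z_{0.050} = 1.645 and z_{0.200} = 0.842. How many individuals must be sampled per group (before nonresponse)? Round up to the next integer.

n = (z_{α/2} + z_β)² · (σ₁² + σ₂²) / δ²
  = (1.645 + 0.842)² · (18² + 20² = 724) / 6.3²
  = 6.1852 · 724 / 39.69
  = 112.83
Design effect: 2.48 × 112.83 = 279.81.
Adjust for 64% response: 279.81 / 0.64 = 437.20.
Round up → n = 438 per group.

n = 438 per group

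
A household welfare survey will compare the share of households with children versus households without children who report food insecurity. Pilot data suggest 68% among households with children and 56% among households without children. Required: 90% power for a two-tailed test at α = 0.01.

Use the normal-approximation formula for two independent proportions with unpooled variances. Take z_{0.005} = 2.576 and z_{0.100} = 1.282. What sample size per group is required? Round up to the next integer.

n = 480 per group

n = (z_{α/2} + z_β)² · [p₁(1−p₁) + p₂(1−p₂)] / (p₁ − p₂)²
  = (2.576 + 1.282)² · (0.68·0.32 + 0.56·0.44) / (0.12)²
  = (3.858)² · (0.2176 + 0.2464) / 0.0144
  = 14.8842 · 0.4640 / 0.0144
  = 479.60
Round up → n = 480 per group.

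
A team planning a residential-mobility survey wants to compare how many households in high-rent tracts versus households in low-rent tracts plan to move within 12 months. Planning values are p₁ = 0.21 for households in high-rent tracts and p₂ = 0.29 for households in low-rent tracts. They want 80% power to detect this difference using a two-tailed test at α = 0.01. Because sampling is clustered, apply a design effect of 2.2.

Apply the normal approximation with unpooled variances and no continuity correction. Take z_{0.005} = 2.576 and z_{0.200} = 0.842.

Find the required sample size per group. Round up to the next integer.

n = (z_{α/2} + z_β)² · [p₁(1−p₁) + p₂(1−p₂)] / (p₁ − p₂)²
  = (2.576 + 0.842)² · (0.21·0.79 + 0.29·0.71) / (-0.08)²
  = (3.418)² · (0.1659 + 0.2059) / 0.0064
  = 11.6827 · 0.3718 / 0.0064
  = 678.69
Design effect: 2.2 × 678.69 = 1493.13.
Round up → n = 1494 per group.

n = 1494 per group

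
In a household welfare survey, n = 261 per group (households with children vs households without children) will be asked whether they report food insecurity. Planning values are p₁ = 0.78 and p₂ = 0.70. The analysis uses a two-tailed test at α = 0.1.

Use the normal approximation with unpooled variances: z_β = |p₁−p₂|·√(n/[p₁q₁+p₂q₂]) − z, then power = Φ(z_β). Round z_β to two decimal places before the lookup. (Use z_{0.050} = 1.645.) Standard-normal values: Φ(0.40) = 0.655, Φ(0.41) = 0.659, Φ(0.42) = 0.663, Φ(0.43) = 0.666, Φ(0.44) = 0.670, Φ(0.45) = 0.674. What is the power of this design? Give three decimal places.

z_β = |p₁−p₂|·√(n/[p₁q₁+p₂q₂]) − z_{α/2}
    = 0.08 · √(261/0.3816) − 1.645
    = 0.08 · 26.1527 − 1.645
    = 2.0922 − 1.645 = 0.4472 → 0.45
Power = Φ(0.45) = 0.674.

Power ≈ 0.674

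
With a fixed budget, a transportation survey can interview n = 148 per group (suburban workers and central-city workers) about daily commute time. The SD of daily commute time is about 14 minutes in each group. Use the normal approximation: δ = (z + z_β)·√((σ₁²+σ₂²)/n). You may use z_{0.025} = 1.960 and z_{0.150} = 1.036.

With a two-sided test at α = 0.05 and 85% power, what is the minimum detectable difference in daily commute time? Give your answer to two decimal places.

Minimum detectable difference ≈ 4.88 minutes

δ = (z_{α/2} + z_β) · √((σ₁²+σ₂²)/n)
  = (1.960 + 1.036) · √(392/148)
  = 2.996 · √2.6486
  = 2.996 · 1.6275
  = 4.8759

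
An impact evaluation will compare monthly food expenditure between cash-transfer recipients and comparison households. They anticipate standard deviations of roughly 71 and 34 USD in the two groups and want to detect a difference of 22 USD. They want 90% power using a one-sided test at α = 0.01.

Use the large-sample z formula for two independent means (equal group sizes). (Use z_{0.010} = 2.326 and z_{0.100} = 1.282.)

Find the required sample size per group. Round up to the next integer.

n = (z_α + z_β)² · (σ₁² + σ₂²) / δ²
  = (2.326 + 1.282)² · (71² + 34² = 6197) / 22²
  = 13.0177 · 6197 / 484
  = 166.67
Round up → n = 167 per group.

n = 167 per group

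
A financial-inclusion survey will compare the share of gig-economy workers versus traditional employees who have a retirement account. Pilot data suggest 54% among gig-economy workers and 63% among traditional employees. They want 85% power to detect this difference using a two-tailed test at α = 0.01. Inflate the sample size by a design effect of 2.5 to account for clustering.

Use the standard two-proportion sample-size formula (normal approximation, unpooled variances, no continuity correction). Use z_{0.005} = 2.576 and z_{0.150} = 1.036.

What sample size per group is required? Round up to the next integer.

n = 1939 per group

n = (z_{α/2} + z_β)² · [p₁(1−p₁) + p₂(1−p₂)] / (p₁ − p₂)²
  = (2.576 + 1.036)² · (0.54·0.46 + 0.63·0.37) / (-0.09)²
  = (3.612)² · (0.2484 + 0.2331) / 0.0081
  = 13.0465 · 0.4815 / 0.0081
  = 775.54
Design effect: 2.5 × 775.54 = 1938.86.
Round up → n = 1939 per group.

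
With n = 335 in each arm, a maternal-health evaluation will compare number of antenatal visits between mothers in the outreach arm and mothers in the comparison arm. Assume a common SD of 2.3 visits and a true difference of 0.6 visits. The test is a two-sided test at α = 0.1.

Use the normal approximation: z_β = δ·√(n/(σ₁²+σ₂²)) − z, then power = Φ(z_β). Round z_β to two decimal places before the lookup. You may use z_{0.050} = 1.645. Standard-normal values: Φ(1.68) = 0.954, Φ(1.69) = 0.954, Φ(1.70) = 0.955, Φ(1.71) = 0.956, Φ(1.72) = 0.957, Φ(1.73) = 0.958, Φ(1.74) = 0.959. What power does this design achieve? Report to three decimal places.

z_β = δ·√(n/(σ₁²+σ₂²)) − z_{α/2}
    = 0.6 · √(335/10.58) − 1.645
    = 0.6 · 5.62703 − 1.645
    = 3.3762 − 1.645 = 1.7312 → 1.73
Power = Φ(1.73) = 0.958.

Power ≈ 0.958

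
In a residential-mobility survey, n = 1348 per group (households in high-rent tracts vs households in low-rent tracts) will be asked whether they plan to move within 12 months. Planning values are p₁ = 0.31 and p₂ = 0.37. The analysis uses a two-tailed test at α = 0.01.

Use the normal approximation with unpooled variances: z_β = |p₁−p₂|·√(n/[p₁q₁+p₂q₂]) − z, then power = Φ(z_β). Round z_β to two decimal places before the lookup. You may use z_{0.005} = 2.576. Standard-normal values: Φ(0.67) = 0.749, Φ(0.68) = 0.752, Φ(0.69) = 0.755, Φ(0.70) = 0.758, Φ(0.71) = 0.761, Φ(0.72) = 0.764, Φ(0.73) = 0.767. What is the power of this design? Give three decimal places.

Power ≈ 0.764

z_β = |p₁−p₂|·√(n/[p₁q₁+p₂q₂]) − z_{α/2}
    = 0.06 · √(1348/0.4470) − 2.576
    = 0.06 · 54.9150 − 2.576
    = 3.2949 − 2.576 = 0.7189 → 0.72
Power = Φ(0.72) = 0.764.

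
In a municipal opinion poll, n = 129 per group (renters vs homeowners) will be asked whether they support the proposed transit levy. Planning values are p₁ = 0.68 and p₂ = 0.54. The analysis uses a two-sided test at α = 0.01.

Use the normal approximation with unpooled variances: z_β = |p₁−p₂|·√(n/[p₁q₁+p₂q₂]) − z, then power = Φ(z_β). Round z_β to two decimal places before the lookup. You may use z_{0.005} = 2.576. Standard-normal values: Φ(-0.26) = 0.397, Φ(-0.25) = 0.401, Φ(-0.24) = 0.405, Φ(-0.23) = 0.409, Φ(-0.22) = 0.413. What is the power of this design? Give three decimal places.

Power ≈ 0.401

z_β = |p₁−p₂|·√(n/[p₁q₁+p₂q₂]) − z_{α/2}
    = 0.14 · √(129/0.4660) − 2.576
    = 0.14 · 16.6380 − 2.576
    = 2.3293 − 2.576 = -0.2467 → -0.25
Power = Φ(-0.25) = 0.401.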